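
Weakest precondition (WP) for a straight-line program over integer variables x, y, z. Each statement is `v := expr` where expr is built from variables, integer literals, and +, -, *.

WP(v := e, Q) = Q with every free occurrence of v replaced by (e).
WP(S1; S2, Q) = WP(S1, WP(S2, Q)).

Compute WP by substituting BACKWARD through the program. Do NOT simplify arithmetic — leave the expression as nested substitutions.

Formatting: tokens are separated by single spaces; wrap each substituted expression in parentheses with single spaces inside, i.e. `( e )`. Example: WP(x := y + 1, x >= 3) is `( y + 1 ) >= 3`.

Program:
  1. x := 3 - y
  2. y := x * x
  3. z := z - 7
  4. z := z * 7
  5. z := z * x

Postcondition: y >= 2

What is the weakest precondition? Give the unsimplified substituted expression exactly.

post: y >= 2
stmt 5: z := z * x  -- replace 0 occurrence(s) of z with (z * x)
  => y >= 2
stmt 4: z := z * 7  -- replace 0 occurrence(s) of z with (z * 7)
  => y >= 2
stmt 3: z := z - 7  -- replace 0 occurrence(s) of z with (z - 7)
  => y >= 2
stmt 2: y := x * x  -- replace 1 occurrence(s) of y with (x * x)
  => ( x * x ) >= 2
stmt 1: x := 3 - y  -- replace 2 occurrence(s) of x with (3 - y)
  => ( ( 3 - y ) * ( 3 - y ) ) >= 2

Answer: ( ( 3 - y ) * ( 3 - y ) ) >= 2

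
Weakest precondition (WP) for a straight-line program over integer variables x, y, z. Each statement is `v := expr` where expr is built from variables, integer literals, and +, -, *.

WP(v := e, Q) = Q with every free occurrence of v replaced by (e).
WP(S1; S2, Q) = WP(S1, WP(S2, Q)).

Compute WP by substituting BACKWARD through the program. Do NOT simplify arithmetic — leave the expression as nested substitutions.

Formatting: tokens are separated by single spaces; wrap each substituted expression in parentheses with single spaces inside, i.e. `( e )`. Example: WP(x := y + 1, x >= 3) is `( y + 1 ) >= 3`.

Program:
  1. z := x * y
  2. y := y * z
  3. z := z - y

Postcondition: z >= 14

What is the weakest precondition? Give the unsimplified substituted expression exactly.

post: z >= 14
stmt 3: z := z - y  -- replace 1 occurrence(s) of z with (z - y)
  => ( z - y ) >= 14
stmt 2: y := y * z  -- replace 1 occurrence(s) of y with (y * z)
  => ( z - ( y * z ) ) >= 14
stmt 1: z := x * y  -- replace 2 occurrence(s) of z with (x * y)
  => ( ( x * y ) - ( y * ( x * y ) ) ) >= 14

Answer: ( ( x * y ) - ( y * ( x * y ) ) ) >= 14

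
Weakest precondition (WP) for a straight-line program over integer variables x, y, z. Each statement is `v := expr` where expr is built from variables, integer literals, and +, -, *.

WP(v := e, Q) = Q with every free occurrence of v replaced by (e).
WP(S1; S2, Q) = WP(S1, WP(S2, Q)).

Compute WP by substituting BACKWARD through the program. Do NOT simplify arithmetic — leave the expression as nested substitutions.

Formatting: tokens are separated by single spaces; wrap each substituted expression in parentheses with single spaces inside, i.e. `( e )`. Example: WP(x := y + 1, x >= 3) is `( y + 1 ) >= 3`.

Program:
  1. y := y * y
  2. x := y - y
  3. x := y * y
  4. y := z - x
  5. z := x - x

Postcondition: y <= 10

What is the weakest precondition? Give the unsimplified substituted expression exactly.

post: y <= 10
stmt 5: z := x - x  -- replace 0 occurrence(s) of z with (x - x)
  => y <= 10
stmt 4: y := z - x  -- replace 1 occurrence(s) of y with (z - x)
  => ( z - x ) <= 10
stmt 3: x := y * y  -- replace 1 occurrence(s) of x with (y * y)
  => ( z - ( y * y ) ) <= 10
stmt 2: x := y - y  -- replace 0 occurrence(s) of x with (y - y)
  => ( z - ( y * y ) ) <= 10
stmt 1: y := y * y  -- replace 2 occurrence(s) of y with (y * y)
  => ( z - ( ( y * y ) * ( y * y ) ) ) <= 10

Answer: ( z - ( ( y * y ) * ( y * y ) ) ) <= 10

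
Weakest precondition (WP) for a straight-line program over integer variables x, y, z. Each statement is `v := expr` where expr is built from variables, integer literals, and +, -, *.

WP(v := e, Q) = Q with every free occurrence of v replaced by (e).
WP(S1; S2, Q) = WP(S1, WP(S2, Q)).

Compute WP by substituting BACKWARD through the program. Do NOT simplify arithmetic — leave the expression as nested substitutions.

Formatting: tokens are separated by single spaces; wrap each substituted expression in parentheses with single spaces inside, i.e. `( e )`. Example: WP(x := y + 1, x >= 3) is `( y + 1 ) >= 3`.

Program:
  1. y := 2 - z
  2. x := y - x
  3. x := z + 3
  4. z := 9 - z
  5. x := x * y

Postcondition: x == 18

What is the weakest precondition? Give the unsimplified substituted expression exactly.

Answer: ( ( z + 3 ) * ( 2 - z ) ) == 18

Derivation:
post: x == 18
stmt 5: x := x * y  -- replace 1 occurrence(s) of x with (x * y)
  => ( x * y ) == 18
stmt 4: z := 9 - z  -- replace 0 occurrence(s) of z with (9 - z)
  => ( x * y ) == 18
stmt 3: x := z + 3  -- replace 1 occurrence(s) of x with (z + 3)
  => ( ( z + 3 ) * y ) == 18
stmt 2: x := y - x  -- replace 0 occurrence(s) of x with (y - x)
  => ( ( z + 3 ) * y ) == 18
stmt 1: y := 2 - z  -- replace 1 occurrence(s) of y with (2 - z)
  => ( ( z + 3 ) * ( 2 - z ) ) == 18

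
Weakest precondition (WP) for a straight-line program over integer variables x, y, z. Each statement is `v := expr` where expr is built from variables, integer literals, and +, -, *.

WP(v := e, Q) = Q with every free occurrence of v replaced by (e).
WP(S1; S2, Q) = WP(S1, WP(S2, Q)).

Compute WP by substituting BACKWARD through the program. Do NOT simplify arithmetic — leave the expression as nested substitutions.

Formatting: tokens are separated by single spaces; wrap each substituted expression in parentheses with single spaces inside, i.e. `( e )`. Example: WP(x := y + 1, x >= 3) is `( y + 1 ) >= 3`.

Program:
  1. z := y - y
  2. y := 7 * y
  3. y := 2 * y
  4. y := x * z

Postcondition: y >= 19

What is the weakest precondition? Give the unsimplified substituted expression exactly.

Answer: ( x * ( y - y ) ) >= 19

Derivation:
post: y >= 19
stmt 4: y := x * z  -- replace 1 occurrence(s) of y with (x * z)
  => ( x * z ) >= 19
stmt 3: y := 2 * y  -- replace 0 occurrence(s) of y with (2 * y)
  => ( x * z ) >= 19
stmt 2: y := 7 * y  -- replace 0 occurrence(s) of y with (7 * y)
  => ( x * z ) >= 19
stmt 1: z := y - y  -- replace 1 occurrence(s) of z with (y - y)
  => ( x * ( y - y ) ) >= 19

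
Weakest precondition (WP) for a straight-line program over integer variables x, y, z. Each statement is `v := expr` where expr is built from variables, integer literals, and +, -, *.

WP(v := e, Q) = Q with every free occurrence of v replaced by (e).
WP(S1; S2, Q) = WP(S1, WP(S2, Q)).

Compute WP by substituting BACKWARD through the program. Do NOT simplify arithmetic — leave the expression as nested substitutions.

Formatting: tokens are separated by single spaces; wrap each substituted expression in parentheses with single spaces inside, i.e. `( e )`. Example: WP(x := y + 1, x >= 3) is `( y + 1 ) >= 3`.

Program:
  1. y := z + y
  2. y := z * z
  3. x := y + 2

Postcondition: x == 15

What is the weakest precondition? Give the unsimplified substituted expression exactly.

Answer: ( ( z * z ) + 2 ) == 15

Derivation:
post: x == 15
stmt 3: x := y + 2  -- replace 1 occurrence(s) of x with (y + 2)
  => ( y + 2 ) == 15
stmt 2: y := z * z  -- replace 1 occurrence(s) of y with (z * z)
  => ( ( z * z ) + 2 ) == 15
stmt 1: y := z + y  -- replace 0 occurrence(s) of y with (z + y)
  => ( ( z * z ) + 2 ) == 15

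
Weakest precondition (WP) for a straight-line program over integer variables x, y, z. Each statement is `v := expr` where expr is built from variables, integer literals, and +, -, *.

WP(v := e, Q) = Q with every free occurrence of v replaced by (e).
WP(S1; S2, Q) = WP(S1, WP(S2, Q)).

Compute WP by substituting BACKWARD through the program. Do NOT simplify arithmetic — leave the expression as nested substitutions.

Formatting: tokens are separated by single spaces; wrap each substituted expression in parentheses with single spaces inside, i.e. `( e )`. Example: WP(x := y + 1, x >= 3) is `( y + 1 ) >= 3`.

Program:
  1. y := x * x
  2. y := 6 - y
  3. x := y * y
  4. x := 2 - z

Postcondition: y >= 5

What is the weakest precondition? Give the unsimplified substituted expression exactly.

post: y >= 5
stmt 4: x := 2 - z  -- replace 0 occurrence(s) of x with (2 - z)
  => y >= 5
stmt 3: x := y * y  -- replace 0 occurrence(s) of x with (y * y)
  => y >= 5
stmt 2: y := 6 - y  -- replace 1 occurrence(s) of y with (6 - y)
  => ( 6 - y ) >= 5
stmt 1: y := x * x  -- replace 1 occurrence(s) of y with (x * x)
  => ( 6 - ( x * x ) ) >= 5

Answer: ( 6 - ( x * x ) ) >= 5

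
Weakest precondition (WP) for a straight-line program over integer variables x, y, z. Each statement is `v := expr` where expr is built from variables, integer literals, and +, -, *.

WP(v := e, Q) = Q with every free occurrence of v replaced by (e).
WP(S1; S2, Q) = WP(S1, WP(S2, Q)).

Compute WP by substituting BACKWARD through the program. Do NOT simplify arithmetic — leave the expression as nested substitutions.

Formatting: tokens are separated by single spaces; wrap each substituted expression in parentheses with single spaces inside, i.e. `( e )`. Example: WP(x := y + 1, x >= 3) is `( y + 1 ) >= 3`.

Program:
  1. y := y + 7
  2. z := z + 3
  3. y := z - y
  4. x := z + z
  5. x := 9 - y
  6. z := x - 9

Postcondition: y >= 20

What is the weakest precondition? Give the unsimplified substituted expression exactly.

Answer: ( ( z + 3 ) - ( y + 7 ) ) >= 20

Derivation:
post: y >= 20
stmt 6: z := x - 9  -- replace 0 occurrence(s) of z with (x - 9)
  => y >= 20
stmt 5: x := 9 - y  -- replace 0 occurrence(s) of x with (9 - y)
  => y >= 20
stmt 4: x := z + z  -- replace 0 occurrence(s) of x with (z + z)
  => y >= 20
stmt 3: y := z - y  -- replace 1 occurrence(s) of y with (z - y)
  => ( z - y ) >= 20
stmt 2: z := z + 3  -- replace 1 occurrence(s) of z with (z + 3)
  => ( ( z + 3 ) - y ) >= 20
stmt 1: y := y + 7  -- replace 1 occurrence(s) of y with (y + 7)
  => ( ( z + 3 ) - ( y + 7 ) ) >= 20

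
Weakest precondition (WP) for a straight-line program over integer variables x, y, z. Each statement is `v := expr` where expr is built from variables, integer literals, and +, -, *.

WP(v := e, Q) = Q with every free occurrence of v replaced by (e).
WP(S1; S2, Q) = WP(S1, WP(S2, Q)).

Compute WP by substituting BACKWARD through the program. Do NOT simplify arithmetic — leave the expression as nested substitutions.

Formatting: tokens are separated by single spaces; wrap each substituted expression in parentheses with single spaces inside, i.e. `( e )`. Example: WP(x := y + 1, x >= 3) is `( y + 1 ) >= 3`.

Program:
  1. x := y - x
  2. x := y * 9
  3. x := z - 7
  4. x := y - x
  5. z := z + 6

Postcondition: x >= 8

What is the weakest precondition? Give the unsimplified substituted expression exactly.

post: x >= 8
stmt 5: z := z + 6  -- replace 0 occurrence(s) of z with (z + 6)
  => x >= 8
stmt 4: x := y - x  -- replace 1 occurrence(s) of x with (y - x)
  => ( y - x ) >= 8
stmt 3: x := z - 7  -- replace 1 occurrence(s) of x with (z - 7)
  => ( y - ( z - 7 ) ) >= 8
stmt 2: x := y * 9  -- replace 0 occurrence(s) of x with (y * 9)
  => ( y - ( z - 7 ) ) >= 8
stmt 1: x := y - x  -- replace 0 occurrence(s) of x with (y - x)
  => ( y - ( z - 7 ) ) >= 8

Answer: ( y - ( z - 7 ) ) >= 8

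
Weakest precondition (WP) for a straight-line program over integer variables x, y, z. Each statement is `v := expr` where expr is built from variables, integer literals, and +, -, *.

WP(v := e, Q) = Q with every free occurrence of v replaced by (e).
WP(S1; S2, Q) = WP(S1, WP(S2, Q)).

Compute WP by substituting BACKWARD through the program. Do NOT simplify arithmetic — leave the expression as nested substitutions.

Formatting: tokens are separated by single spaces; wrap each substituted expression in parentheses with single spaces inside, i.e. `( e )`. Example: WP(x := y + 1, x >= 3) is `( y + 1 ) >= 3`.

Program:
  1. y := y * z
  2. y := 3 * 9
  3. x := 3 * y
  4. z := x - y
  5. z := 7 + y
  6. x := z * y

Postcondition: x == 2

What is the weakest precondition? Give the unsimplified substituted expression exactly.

Answer: ( ( 7 + ( 3 * 9 ) ) * ( 3 * 9 ) ) == 2

Derivation:
post: x == 2
stmt 6: x := z * y  -- replace 1 occurrence(s) of x with (z * y)
  => ( z * y ) == 2
stmt 5: z := 7 + y  -- replace 1 occurrence(s) of z with (7 + y)
  => ( ( 7 + y ) * y ) == 2
stmt 4: z := x - y  -- replace 0 occurrence(s) of z with (x - y)
  => ( ( 7 + y ) * y ) == 2
stmt 3: x := 3 * y  -- replace 0 occurrence(s) of x with (3 * y)
  => ( ( 7 + y ) * y ) == 2
stmt 2: y := 3 * 9  -- replace 2 occurrence(s) of y with (3 * 9)
  => ( ( 7 + ( 3 * 9 ) ) * ( 3 * 9 ) ) == 2
stmt 1: y := y * z  -- replace 0 occurrence(s) of y with (y * z)
  => ( ( 7 + ( 3 * 9 ) ) * ( 3 * 9 ) ) == 2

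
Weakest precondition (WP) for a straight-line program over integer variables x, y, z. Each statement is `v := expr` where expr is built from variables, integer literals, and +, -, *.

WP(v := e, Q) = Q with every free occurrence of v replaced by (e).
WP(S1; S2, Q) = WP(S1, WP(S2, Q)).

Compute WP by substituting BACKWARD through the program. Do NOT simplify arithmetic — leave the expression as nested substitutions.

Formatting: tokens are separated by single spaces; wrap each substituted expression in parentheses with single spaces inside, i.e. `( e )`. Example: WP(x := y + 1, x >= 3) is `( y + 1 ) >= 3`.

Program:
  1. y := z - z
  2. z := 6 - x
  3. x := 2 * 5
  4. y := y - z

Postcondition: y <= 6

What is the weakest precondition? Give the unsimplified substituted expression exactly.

post: y <= 6
stmt 4: y := y - z  -- replace 1 occurrence(s) of y with (y - z)
  => ( y - z ) <= 6
stmt 3: x := 2 * 5  -- replace 0 occurrence(s) of x with (2 * 5)
  => ( y - z ) <= 6
stmt 2: z := 6 - x  -- replace 1 occurrence(s) of z with (6 - x)
  => ( y - ( 6 - x ) ) <= 6
stmt 1: y := z - z  -- replace 1 occurrence(s) of y with (z - z)
  => ( ( z - z ) - ( 6 - x ) ) <= 6

Answer: ( ( z - z ) - ( 6 - x ) ) <= 6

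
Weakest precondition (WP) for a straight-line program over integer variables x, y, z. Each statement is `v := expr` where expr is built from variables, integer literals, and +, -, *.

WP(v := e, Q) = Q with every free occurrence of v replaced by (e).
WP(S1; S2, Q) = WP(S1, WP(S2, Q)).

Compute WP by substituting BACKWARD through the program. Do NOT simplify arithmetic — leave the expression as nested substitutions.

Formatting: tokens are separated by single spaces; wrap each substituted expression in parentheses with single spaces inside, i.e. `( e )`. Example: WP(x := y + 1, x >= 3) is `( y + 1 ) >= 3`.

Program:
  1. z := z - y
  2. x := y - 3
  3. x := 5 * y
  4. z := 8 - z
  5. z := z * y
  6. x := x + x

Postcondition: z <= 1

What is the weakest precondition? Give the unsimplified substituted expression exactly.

Answer: ( ( 8 - ( z - y ) ) * y ) <= 1

Derivation:
post: z <= 1
stmt 6: x := x + x  -- replace 0 occurrence(s) of x with (x + x)
  => z <= 1
stmt 5: z := z * y  -- replace 1 occurrence(s) of z with (z * y)
  => ( z * y ) <= 1
stmt 4: z := 8 - z  -- replace 1 occurrence(s) of z with (8 - z)
  => ( ( 8 - z ) * y ) <= 1
stmt 3: x := 5 * y  -- replace 0 occurrence(s) of x with (5 * y)
  => ( ( 8 - z ) * y ) <= 1
stmt 2: x := y - 3  -- replace 0 occurrence(s) of x with (y - 3)
  => ( ( 8 - z ) * y ) <= 1
stmt 1: z := z - y  -- replace 1 occurrence(s) of z with (z - y)
  => ( ( 8 - ( z - y ) ) * y ) <= 1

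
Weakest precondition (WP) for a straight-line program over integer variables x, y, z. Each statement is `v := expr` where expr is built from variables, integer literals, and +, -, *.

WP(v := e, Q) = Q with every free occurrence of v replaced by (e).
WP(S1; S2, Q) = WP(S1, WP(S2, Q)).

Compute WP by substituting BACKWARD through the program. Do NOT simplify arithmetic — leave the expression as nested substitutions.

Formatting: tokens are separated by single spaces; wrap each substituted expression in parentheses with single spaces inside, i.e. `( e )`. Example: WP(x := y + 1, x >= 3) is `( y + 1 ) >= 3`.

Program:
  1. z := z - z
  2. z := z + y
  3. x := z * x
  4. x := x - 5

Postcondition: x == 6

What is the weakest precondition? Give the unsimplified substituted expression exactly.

Answer: ( ( ( ( z - z ) + y ) * x ) - 5 ) == 6

Derivation:
post: x == 6
stmt 4: x := x - 5  -- replace 1 occurrence(s) of x with (x - 5)
  => ( x - 5 ) == 6
stmt 3: x := z * x  -- replace 1 occurrence(s) of x with (z * x)
  => ( ( z * x ) - 5 ) == 6
stmt 2: z := z + y  -- replace 1 occurrence(s) of z with (z + y)
  => ( ( ( z + y ) * x ) - 5 ) == 6
stmt 1: z := z - z  -- replace 1 occurrence(s) of z with (z - z)
  => ( ( ( ( z - z ) + y ) * x ) - 5 ) == 6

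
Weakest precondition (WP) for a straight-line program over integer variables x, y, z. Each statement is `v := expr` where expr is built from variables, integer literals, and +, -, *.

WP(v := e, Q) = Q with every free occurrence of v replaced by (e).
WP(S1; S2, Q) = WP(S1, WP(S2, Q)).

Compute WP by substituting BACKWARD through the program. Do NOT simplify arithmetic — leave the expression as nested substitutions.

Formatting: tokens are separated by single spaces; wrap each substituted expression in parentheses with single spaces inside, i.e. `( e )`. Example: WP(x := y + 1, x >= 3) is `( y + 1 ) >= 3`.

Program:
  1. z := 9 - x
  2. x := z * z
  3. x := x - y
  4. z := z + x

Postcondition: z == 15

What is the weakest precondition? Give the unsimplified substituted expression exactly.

post: z == 15
stmt 4: z := z + x  -- replace 1 occurrence(s) of z with (z + x)
  => ( z + x ) == 15
stmt 3: x := x - y  -- replace 1 occurrence(s) of x with (x - y)
  => ( z + ( x - y ) ) == 15
stmt 2: x := z * z  -- replace 1 occurrence(s) of x with (z * z)
  => ( z + ( ( z * z ) - y ) ) == 15
stmt 1: z := 9 - x  -- replace 3 occurrence(s) of z with (9 - x)
  => ( ( 9 - x ) + ( ( ( 9 - x ) * ( 9 - x ) ) - y ) ) == 15

Answer: ( ( 9 - x ) + ( ( ( 9 - x ) * ( 9 - x ) ) - y ) ) == 15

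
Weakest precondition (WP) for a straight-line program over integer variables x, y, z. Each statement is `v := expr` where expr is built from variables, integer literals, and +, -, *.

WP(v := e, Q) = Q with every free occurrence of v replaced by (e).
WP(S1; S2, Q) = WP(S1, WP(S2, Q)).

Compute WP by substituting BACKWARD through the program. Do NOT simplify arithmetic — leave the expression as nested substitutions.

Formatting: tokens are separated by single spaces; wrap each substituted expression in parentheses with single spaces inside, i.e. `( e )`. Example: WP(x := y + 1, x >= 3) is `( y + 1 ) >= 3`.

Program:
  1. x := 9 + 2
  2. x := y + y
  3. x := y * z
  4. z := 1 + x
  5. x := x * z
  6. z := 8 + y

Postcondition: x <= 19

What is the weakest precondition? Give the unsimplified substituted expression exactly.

Answer: ( ( y * z ) * ( 1 + ( y * z ) ) ) <= 19

Derivation:
post: x <= 19
stmt 6: z := 8 + y  -- replace 0 occurrence(s) of z with (8 + y)
  => x <= 19
stmt 5: x := x * z  -- replace 1 occurrence(s) of x with (x * z)
  => ( x * z ) <= 19
stmt 4: z := 1 + x  -- replace 1 occurrence(s) of z with (1 + x)
  => ( x * ( 1 + x ) ) <= 19
stmt 3: x := y * z  -- replace 2 occurrence(s) of x with (y * z)
  => ( ( y * z ) * ( 1 + ( y * z ) ) ) <= 19
stmt 2: x := y + y  -- replace 0 occurrence(s) of x with (y + y)
  => ( ( y * z ) * ( 1 + ( y * z ) ) ) <= 19
stmt 1: x := 9 + 2  -- replace 0 occurrence(s) of x with (9 + 2)
  => ( ( y * z ) * ( 1 + ( y * z ) ) ) <= 19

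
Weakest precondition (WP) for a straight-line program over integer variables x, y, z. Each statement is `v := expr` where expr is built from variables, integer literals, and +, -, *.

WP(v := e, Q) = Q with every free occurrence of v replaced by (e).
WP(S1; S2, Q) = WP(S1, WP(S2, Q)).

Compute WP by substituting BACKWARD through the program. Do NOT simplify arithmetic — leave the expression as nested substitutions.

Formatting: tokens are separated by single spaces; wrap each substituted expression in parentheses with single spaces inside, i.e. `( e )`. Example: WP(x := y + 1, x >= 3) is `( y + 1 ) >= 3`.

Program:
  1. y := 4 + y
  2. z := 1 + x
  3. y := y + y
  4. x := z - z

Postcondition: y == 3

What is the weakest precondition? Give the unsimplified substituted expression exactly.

Answer: ( ( 4 + y ) + ( 4 + y ) ) == 3

Derivation:
post: y == 3
stmt 4: x := z - z  -- replace 0 occurrence(s) of x with (z - z)
  => y == 3
stmt 3: y := y + y  -- replace 1 occurrence(s) of y with (y + y)
  => ( y + y ) == 3
stmt 2: z := 1 + x  -- replace 0 occurrence(s) of z with (1 + x)
  => ( y + y ) == 3
stmt 1: y := 4 + y  -- replace 2 occurrence(s) of y with (4 + y)
  => ( ( 4 + y ) + ( 4 + y ) ) == 3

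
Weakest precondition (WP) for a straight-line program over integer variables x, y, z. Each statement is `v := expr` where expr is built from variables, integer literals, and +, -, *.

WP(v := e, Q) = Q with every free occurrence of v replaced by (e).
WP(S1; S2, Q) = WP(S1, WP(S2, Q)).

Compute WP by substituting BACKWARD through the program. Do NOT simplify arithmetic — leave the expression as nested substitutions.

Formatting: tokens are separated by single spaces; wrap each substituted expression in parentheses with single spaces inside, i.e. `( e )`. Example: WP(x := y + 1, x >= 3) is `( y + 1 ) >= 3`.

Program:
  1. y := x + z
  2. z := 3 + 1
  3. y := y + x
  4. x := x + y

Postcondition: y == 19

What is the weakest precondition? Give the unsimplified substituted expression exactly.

Answer: ( ( x + z ) + x ) == 19

Derivation:
post: y == 19
stmt 4: x := x + y  -- replace 0 occurrence(s) of x with (x + y)
  => y == 19
stmt 3: y := y + x  -- replace 1 occurrence(s) of y with (y + x)
  => ( y + x ) == 19
stmt 2: z := 3 + 1  -- replace 0 occurrence(s) of z with (3 + 1)
  => ( y + x ) == 19
stmt 1: y := x + z  -- replace 1 occurrence(s) of y with (x + z)
  => ( ( x + z ) + x ) == 19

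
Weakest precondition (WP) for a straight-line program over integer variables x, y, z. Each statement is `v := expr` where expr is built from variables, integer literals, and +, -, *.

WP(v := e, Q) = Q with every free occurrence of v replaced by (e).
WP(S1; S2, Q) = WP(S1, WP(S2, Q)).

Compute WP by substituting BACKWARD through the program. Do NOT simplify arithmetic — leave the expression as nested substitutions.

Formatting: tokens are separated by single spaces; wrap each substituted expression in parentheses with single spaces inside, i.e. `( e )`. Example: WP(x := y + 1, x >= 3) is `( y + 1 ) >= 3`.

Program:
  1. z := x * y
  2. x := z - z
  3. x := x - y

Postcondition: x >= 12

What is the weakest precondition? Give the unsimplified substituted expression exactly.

Answer: ( ( ( x * y ) - ( x * y ) ) - y ) >= 12

Derivation:
post: x >= 12
stmt 3: x := x - y  -- replace 1 occurrence(s) of x with (x - y)
  => ( x - y ) >= 12
stmt 2: x := z - z  -- replace 1 occurrence(s) of x with (z - z)
  => ( ( z - z ) - y ) >= 12
stmt 1: z := x * y  -- replace 2 occurrence(s) of z with (x * y)
  => ( ( ( x * y ) - ( x * y ) ) - y ) >= 12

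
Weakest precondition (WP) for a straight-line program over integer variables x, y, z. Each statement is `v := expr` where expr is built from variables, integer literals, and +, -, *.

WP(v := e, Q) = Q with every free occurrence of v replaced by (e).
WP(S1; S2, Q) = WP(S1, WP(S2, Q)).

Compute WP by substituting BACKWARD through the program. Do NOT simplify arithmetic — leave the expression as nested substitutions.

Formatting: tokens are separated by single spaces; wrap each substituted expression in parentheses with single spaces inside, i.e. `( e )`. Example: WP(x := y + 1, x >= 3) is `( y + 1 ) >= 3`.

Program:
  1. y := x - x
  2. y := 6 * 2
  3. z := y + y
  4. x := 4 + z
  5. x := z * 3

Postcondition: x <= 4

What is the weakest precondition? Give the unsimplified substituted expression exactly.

Answer: ( ( ( 6 * 2 ) + ( 6 * 2 ) ) * 3 ) <= 4

Derivation:
post: x <= 4
stmt 5: x := z * 3  -- replace 1 occurrence(s) of x with (z * 3)
  => ( z * 3 ) <= 4
stmt 4: x := 4 + z  -- replace 0 occurrence(s) of x with (4 + z)
  => ( z * 3 ) <= 4
stmt 3: z := y + y  -- replace 1 occurrence(s) of z with (y + y)
  => ( ( y + y ) * 3 ) <= 4
stmt 2: y := 6 * 2  -- replace 2 occurrence(s) of y with (6 * 2)
  => ( ( ( 6 * 2 ) + ( 6 * 2 ) ) * 3 ) <= 4
stmt 1: y := x - x  -- replace 0 occurrence(s) of y with (x - x)
  => ( ( ( 6 * 2 ) + ( 6 * 2 ) ) * 3 ) <= 4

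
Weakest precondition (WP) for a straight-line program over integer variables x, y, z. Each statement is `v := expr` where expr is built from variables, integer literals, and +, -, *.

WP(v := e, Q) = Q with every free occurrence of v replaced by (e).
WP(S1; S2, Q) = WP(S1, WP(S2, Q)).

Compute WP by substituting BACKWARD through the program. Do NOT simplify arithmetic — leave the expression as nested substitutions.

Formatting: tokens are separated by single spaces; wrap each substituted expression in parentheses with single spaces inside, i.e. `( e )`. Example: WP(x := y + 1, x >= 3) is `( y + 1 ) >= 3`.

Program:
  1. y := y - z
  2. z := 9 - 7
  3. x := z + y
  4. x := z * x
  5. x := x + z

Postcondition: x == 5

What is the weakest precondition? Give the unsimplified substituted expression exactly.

Answer: ( ( ( 9 - 7 ) * ( ( 9 - 7 ) + ( y - z ) ) ) + ( 9 - 7 ) ) == 5

Derivation:
post: x == 5
stmt 5: x := x + z  -- replace 1 occurrence(s) of x with (x + z)
  => ( x + z ) == 5
stmt 4: x := z * x  -- replace 1 occurrence(s) of x with (z * x)
  => ( ( z * x ) + z ) == 5
stmt 3: x := z + y  -- replace 1 occurrence(s) of x with (z + y)
  => ( ( z * ( z + y ) ) + z ) == 5
stmt 2: z := 9 - 7  -- replace 3 occurrence(s) of z with (9 - 7)
  => ( ( ( 9 - 7 ) * ( ( 9 - 7 ) + y ) ) + ( 9 - 7 ) ) == 5
stmt 1: y := y - z  -- replace 1 occurrence(s) of y with (y - z)
  => ( ( ( 9 - 7 ) * ( ( 9 - 7 ) + ( y - z ) ) ) + ( 9 - 7 ) ) == 5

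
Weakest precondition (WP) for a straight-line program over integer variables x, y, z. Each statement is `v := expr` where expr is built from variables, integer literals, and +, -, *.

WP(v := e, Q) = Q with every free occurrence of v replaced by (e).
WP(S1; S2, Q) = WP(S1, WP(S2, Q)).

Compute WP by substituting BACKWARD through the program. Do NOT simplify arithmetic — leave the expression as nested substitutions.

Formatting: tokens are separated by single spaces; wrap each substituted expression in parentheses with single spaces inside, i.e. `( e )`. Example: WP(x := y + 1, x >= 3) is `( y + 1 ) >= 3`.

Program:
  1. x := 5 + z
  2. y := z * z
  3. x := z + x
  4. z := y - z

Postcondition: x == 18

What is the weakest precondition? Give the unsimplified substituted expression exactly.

Answer: ( z + ( 5 + z ) ) == 18

Derivation:
post: x == 18
stmt 4: z := y - z  -- replace 0 occurrence(s) of z with (y - z)
  => x == 18
stmt 3: x := z + x  -- replace 1 occurrence(s) of x with (z + x)
  => ( z + x ) == 18
stmt 2: y := z * z  -- replace 0 occurrence(s) of y with (z * z)
  => ( z + x ) == 18
stmt 1: x := 5 + z  -- replace 1 occurrence(s) of x with (5 + z)
  => ( z + ( 5 + z ) ) == 18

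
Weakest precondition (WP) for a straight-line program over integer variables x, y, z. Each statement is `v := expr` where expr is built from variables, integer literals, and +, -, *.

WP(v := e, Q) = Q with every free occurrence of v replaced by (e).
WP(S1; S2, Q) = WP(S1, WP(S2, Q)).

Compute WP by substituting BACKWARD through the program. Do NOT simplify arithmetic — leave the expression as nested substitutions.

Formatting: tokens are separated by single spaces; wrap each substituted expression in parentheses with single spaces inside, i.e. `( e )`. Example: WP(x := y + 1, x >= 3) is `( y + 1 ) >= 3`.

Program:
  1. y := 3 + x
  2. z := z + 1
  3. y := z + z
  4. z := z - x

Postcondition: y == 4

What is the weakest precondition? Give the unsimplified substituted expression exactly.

Answer: ( ( z + 1 ) + ( z + 1 ) ) == 4

Derivation:
post: y == 4
stmt 4: z := z - x  -- replace 0 occurrence(s) of z with (z - x)
  => y == 4
stmt 3: y := z + z  -- replace 1 occurrence(s) of y with (z + z)
  => ( z + z ) == 4
stmt 2: z := z + 1  -- replace 2 occurrence(s) of z with (z + 1)
  => ( ( z + 1 ) + ( z + 1 ) ) == 4
stmt 1: y := 3 + x  -- replace 0 occurrence(s) of y with (3 + x)
  => ( ( z + 1 ) + ( z + 1 ) ) == 4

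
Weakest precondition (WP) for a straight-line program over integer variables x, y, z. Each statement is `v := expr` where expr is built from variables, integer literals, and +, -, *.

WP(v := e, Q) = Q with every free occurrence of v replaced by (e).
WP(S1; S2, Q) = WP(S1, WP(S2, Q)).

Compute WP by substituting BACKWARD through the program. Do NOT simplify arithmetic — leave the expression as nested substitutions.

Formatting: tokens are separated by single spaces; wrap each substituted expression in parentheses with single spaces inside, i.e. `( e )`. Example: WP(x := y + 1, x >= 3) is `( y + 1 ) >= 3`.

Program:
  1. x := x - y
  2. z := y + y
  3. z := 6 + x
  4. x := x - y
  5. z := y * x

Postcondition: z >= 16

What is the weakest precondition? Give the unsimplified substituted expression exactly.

Answer: ( y * ( ( x - y ) - y ) ) >= 16

Derivation:
post: z >= 16
stmt 5: z := y * x  -- replace 1 occurrence(s) of z with (y * x)
  => ( y * x ) >= 16
stmt 4: x := x - y  -- replace 1 occurrence(s) of x with (x - y)
  => ( y * ( x - y ) ) >= 16
stmt 3: z := 6 + x  -- replace 0 occurrence(s) of z with (6 + x)
  => ( y * ( x - y ) ) >= 16
stmt 2: z := y + y  -- replace 0 occurrence(s) of z with (y + y)
  => ( y * ( x - y ) ) >= 16
stmt 1: x := x - y  -- replace 1 occurrence(s) of x with (x - y)
  => ( y * ( ( x - y ) - y ) ) >= 16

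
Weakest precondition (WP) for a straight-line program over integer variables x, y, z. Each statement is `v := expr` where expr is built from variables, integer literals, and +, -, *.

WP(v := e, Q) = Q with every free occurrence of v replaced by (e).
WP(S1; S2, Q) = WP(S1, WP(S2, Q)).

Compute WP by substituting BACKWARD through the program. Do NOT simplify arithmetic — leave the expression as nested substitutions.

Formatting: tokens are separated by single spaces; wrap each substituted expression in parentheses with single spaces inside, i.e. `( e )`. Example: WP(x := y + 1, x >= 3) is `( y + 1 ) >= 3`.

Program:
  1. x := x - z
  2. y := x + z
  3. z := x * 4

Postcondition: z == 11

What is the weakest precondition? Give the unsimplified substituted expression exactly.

Answer: ( ( x - z ) * 4 ) == 11

Derivation:
post: z == 11
stmt 3: z := x * 4  -- replace 1 occurrence(s) of z with (x * 4)
  => ( x * 4 ) == 11
stmt 2: y := x + z  -- replace 0 occurrence(s) of y with (x + z)
  => ( x * 4 ) == 11
stmt 1: x := x - z  -- replace 1 occurrence(s) of x with (x - z)
  => ( ( x - z ) * 4 ) == 11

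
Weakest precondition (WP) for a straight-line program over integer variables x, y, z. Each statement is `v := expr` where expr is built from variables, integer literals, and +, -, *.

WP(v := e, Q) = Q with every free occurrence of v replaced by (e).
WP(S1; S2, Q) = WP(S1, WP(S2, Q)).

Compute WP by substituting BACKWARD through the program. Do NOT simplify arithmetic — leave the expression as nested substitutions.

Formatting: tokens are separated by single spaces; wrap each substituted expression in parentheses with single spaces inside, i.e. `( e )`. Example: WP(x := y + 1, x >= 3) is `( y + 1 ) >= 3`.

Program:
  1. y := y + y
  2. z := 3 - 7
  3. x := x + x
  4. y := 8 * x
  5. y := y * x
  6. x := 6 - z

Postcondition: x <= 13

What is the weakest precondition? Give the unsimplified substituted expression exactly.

post: x <= 13
stmt 6: x := 6 - z  -- replace 1 occurrence(s) of x with (6 - z)
  => ( 6 - z ) <= 13
stmt 5: y := y * x  -- replace 0 occurrence(s) of y with (y * x)
  => ( 6 - z ) <= 13
stmt 4: y := 8 * x  -- replace 0 occurrence(s) of y with (8 * x)
  => ( 6 - z ) <= 13
stmt 3: x := x + x  -- replace 0 occurrence(s) of x with (x + x)
  => ( 6 - z ) <= 13
stmt 2: z := 3 - 7  -- replace 1 occurrence(s) of z with (3 - 7)
  => ( 6 - ( 3 - 7 ) ) <= 13
stmt 1: y := y + y  -- replace 0 occurrence(s) of y with (y + y)
  => ( 6 - ( 3 - 7 ) ) <= 13

Answer: ( 6 - ( 3 - 7 ) ) <= 13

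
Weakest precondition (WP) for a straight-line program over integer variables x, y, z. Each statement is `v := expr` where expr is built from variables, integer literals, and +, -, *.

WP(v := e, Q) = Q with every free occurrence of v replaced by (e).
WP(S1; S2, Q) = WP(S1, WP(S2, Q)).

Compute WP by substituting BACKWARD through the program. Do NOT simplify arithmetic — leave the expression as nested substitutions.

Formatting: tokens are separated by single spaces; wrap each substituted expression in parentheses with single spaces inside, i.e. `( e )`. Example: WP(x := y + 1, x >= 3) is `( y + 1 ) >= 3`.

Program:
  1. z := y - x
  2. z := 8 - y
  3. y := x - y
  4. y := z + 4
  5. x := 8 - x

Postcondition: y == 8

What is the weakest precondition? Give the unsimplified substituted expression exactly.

Answer: ( ( 8 - y ) + 4 ) == 8

Derivation:
post: y == 8
stmt 5: x := 8 - x  -- replace 0 occurrence(s) of x with (8 - x)
  => y == 8
stmt 4: y := z + 4  -- replace 1 occurrence(s) of y with (z + 4)
  => ( z + 4 ) == 8
stmt 3: y := x - y  -- replace 0 occurrence(s) of y with (x - y)
  => ( z + 4 ) == 8
stmt 2: z := 8 - y  -- replace 1 occurrence(s) of z with (8 - y)
  => ( ( 8 - y ) + 4 ) == 8
stmt 1: z := y - x  -- replace 0 occurrence(s) of z with (y - x)
  => ( ( 8 - y ) + 4 ) == 8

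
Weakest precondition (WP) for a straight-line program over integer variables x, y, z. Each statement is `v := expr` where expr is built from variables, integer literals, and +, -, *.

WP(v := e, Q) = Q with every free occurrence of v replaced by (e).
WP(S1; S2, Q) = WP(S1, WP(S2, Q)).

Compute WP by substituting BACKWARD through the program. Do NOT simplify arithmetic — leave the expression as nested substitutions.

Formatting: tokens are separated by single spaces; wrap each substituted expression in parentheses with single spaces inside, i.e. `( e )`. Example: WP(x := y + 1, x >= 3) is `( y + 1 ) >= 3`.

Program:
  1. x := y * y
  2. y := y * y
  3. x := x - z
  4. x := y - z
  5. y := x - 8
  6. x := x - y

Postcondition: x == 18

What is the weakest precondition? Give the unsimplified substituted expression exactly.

post: x == 18
stmt 6: x := x - y  -- replace 1 occurrence(s) of x with (x - y)
  => ( x - y ) == 18
stmt 5: y := x - 8  -- replace 1 occurrence(s) of y with (x - 8)
  => ( x - ( x - 8 ) ) == 18
stmt 4: x := y - z  -- replace 2 occurrence(s) of x with (y - z)
  => ( ( y - z ) - ( ( y - z ) - 8 ) ) == 18
stmt 3: x := x - z  -- replace 0 occurrence(s) of x with (x - z)
  => ( ( y - z ) - ( ( y - z ) - 8 ) ) == 18
stmt 2: y := y * y  -- replace 2 occurrence(s) of y with (y * y)
  => ( ( ( y * y ) - z ) - ( ( ( y * y ) - z ) - 8 ) ) == 18
stmt 1: x := y * y  -- replace 0 occurrence(s) of x with (y * y)
  => ( ( ( y * y ) - z ) - ( ( ( y * y ) - z ) - 8 ) ) == 18

Answer: ( ( ( y * y ) - z ) - ( ( ( y * y ) - z ) - 8 ) ) == 18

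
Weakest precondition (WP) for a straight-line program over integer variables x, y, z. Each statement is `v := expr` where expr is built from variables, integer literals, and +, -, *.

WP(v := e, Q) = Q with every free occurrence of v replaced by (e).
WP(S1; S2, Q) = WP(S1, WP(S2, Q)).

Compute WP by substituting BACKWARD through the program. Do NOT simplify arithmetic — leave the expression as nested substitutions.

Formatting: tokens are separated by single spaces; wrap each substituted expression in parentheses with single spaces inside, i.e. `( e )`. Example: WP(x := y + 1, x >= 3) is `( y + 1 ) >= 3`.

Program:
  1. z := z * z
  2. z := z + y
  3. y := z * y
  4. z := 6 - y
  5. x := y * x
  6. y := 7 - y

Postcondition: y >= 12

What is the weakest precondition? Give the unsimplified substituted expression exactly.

Answer: ( 7 - ( ( ( z * z ) + y ) * y ) ) >= 12

Derivation:
post: y >= 12
stmt 6: y := 7 - y  -- replace 1 occurrence(s) of y with (7 - y)
  => ( 7 - y ) >= 12
stmt 5: x := y * x  -- replace 0 occurrence(s) of x with (y * x)
  => ( 7 - y ) >= 12
stmt 4: z := 6 - y  -- replace 0 occurrence(s) of z with (6 - y)
  => ( 7 - y ) >= 12
stmt 3: y := z * y  -- replace 1 occurrence(s) of y with (z * y)
  => ( 7 - ( z * y ) ) >= 12
stmt 2: z := z + y  -- replace 1 occurrence(s) of z with (z + y)
  => ( 7 - ( ( z + y ) * y ) ) >= 12
stmt 1: z := z * z  -- replace 1 occurrence(s) of z with (z * z)
  => ( 7 - ( ( ( z * z ) + y ) * y ) ) >= 12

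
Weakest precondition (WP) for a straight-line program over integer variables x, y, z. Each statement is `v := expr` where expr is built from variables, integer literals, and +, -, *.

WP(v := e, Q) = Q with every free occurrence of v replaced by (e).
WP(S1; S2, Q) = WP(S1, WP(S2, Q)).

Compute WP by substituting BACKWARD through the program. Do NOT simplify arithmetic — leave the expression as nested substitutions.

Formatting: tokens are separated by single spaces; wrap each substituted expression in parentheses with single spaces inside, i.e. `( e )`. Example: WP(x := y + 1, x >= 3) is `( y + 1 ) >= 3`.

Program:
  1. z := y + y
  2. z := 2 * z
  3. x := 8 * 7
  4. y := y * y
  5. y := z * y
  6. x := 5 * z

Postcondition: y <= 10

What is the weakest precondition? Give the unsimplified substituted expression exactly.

Answer: ( ( 2 * ( y + y ) ) * ( y * y ) ) <= 10

Derivation:
post: y <= 10
stmt 6: x := 5 * z  -- replace 0 occurrence(s) of x with (5 * z)
  => y <= 10
stmt 5: y := z * y  -- replace 1 occurrence(s) of y with (z * y)
  => ( z * y ) <= 10
stmt 4: y := y * y  -- replace 1 occurrence(s) of y with (y * y)
  => ( z * ( y * y ) ) <= 10
stmt 3: x := 8 * 7  -- replace 0 occurrence(s) of x with (8 * 7)
  => ( z * ( y * y ) ) <= 10
stmt 2: z := 2 * z  -- replace 1 occurrence(s) of z with (2 * z)
  => ( ( 2 * z ) * ( y * y ) ) <= 10
stmt 1: z := y + y  -- replace 1 occurrence(s) of z with (y + y)
  => ( ( 2 * ( y + y ) ) * ( y * y ) ) <= 10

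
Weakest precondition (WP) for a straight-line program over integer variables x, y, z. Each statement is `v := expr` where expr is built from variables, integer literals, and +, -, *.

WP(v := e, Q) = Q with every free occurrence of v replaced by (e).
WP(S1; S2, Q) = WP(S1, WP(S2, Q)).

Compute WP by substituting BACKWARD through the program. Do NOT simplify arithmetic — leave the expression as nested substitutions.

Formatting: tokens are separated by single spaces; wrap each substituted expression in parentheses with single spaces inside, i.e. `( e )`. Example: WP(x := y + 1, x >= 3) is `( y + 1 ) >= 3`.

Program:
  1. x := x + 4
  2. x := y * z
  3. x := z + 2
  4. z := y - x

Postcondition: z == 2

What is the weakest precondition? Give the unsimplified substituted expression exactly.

post: z == 2
stmt 4: z := y - x  -- replace 1 occurrence(s) of z with (y - x)
  => ( y - x ) == 2
stmt 3: x := z + 2  -- replace 1 occurrence(s) of x with (z + 2)
  => ( y - ( z + 2 ) ) == 2
stmt 2: x := y * z  -- replace 0 occurrence(s) of x with (y * z)
  => ( y - ( z + 2 ) ) == 2
stmt 1: x := x + 4  -- replace 0 occurrence(s) of x with (x + 4)
  => ( y - ( z + 2 ) ) == 2

Answer: ( y - ( z + 2 ) ) == 2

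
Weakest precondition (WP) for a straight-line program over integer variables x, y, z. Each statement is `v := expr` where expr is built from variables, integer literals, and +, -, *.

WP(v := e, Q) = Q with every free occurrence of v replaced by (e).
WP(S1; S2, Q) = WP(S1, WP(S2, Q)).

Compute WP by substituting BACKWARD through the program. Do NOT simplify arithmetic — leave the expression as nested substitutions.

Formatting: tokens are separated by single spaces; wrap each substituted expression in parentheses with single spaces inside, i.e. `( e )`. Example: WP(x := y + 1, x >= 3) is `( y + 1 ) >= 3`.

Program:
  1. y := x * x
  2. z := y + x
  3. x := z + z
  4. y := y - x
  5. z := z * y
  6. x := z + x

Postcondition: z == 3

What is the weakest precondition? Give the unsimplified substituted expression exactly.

Answer: ( ( ( x * x ) + x ) * ( ( x * x ) - ( ( ( x * x ) + x ) + ( ( x * x ) + x ) ) ) ) == 3

Derivation:
post: z == 3
stmt 6: x := z + x  -- replace 0 occurrence(s) of x with (z + x)
  => z == 3
stmt 5: z := z * y  -- replace 1 occurrence(s) of z with (z * y)
  => ( z * y ) == 3
stmt 4: y := y - x  -- replace 1 occurrence(s) of y with (y - x)
  => ( z * ( y - x ) ) == 3
stmt 3: x := z + z  -- replace 1 occurrence(s) of x with (z + z)
  => ( z * ( y - ( z + z ) ) ) == 3
stmt 2: z := y + x  -- replace 3 occurrence(s) of z with (y + x)
  => ( ( y + x ) * ( y - ( ( y + x ) + ( y + x ) ) ) ) == 3
stmt 1: y := x * x  -- replace 4 occurrence(s) of y with (x * x)
  => ( ( ( x * x ) + x ) * ( ( x * x ) - ( ( ( x * x ) + x ) + ( ( x * x ) + x ) ) ) ) == 3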